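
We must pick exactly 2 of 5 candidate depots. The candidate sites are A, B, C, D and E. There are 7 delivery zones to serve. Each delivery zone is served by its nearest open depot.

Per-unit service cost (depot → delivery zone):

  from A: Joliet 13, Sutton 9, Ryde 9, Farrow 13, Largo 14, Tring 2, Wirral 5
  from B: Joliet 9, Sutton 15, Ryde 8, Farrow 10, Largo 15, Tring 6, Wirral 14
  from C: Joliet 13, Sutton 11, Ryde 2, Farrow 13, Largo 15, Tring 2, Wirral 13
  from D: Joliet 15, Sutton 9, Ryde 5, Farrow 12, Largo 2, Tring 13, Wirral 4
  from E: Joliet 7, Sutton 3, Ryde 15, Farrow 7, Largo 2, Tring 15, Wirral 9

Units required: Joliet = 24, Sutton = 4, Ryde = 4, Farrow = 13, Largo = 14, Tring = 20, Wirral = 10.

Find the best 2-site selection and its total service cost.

With exactly 2 open, each delivery zone uses its cheapest among the chosen.
{A, E}: Joliet→E 7·24=168, Sutton→E 3·4=12, Ryde→A 9·4=36, Farrow→E 7·13=91, Largo→E 2·14=28, Tring→A 2·20=40, Wirral→A 5·10=50. Service cost 425.
{C, E}: service cost 437
{B, E}: service cost 541
Among all 10 size-2 choices, {A, E} is lowest.

Choose A and E; total service cost 425.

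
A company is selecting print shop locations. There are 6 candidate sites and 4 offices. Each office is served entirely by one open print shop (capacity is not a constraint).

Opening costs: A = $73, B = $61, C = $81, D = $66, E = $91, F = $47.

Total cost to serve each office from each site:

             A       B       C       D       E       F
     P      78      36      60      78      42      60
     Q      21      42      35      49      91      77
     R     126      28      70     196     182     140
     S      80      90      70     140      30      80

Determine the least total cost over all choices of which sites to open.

Minimum total cost: 257

For any fixed open set, each office goes to its cheapest open site; total = fixed + service.
{B}: P→B 36, Q→B 42, R→B 28, S→B 90. Service 196; fixed 61; total 257.
{B, E}: service 136 + fixed 152 = 288
{B, F}: service 186 + fixed 108 = 294
{A, B, C, D, E, F}: service 115 + fixed 419 = 534
No other subset beats 257.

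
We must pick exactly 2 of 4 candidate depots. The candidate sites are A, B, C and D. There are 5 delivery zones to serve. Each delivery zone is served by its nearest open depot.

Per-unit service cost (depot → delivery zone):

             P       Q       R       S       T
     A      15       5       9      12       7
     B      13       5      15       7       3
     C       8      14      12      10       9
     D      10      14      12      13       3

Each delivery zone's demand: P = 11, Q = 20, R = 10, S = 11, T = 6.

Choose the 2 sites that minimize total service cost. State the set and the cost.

Choose B and C; total service cost 403.

With exactly 2 open, each delivery zone uses its cheapest among the chosen.
{B, C}: P→C 8·11=88, Q→B 5·20=100, R→C 12·10=120, S→B 7·11=77, T→B 3·6=18. Service cost 403.
{B, D}: service cost 425
{A, B}: service cost 428
Among all 6 size-2 choices, {B, C} is lowest.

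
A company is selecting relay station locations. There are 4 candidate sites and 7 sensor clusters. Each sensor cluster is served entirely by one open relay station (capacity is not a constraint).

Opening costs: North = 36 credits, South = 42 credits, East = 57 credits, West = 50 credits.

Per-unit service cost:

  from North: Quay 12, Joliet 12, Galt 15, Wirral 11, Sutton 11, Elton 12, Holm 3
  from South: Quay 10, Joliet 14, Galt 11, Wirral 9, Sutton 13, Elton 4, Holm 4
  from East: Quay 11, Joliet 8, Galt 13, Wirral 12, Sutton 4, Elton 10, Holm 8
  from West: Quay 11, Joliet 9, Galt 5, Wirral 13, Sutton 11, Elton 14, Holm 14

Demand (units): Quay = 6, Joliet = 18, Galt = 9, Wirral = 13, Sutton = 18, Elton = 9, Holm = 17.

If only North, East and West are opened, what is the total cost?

Each sensor cluster is assigned to its cheapest site among the open ones.
{North, East, West}: Quay→East 11·6=66, Joliet→East 8·18=144, Galt→West 5·9=45, Wirral→North 11·13=143, Sutton→East 4·18=72, Elton→East 10·9=90, Holm→North 3·17=51. Service 611; fixed 143; total 754.

Total cost: 754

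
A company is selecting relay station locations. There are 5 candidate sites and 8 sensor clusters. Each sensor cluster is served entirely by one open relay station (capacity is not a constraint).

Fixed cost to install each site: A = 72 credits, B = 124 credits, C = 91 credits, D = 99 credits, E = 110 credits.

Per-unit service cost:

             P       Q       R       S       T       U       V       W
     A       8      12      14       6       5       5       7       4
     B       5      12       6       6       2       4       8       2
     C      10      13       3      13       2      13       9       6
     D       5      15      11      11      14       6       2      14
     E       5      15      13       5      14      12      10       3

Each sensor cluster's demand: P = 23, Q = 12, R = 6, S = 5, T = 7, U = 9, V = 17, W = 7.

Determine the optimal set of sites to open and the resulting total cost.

For any fixed open set, each sensor cluster goes to its cheapest open site; total = fixed + service.
{B, D}: P→B 5·23=115, Q→B 12·12=144, R→B 6·6=36, S→B 6·5=30, T→B 2·7=14, U→B 4·9=36, V→D 2·17=34, W→B 2·7=14. Service 423; fixed 223; total 646.
{B}: service 525 + fixed 124 = 649
{A, D}: service 497 + fixed 171 = 668
{A, B, C, D, E}: service 400 + fixed 496 = 896
No other subset beats 646.

Open B and D; minimum total cost 646.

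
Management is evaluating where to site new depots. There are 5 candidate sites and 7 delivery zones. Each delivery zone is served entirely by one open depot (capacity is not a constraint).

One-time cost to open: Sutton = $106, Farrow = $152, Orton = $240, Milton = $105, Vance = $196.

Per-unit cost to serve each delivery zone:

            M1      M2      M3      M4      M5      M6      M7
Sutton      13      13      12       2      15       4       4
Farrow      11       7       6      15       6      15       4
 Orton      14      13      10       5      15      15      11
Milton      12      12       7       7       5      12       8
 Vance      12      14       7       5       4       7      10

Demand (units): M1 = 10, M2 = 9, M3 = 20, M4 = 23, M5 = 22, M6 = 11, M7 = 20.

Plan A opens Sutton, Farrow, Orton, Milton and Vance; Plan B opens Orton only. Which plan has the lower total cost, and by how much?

Plan A is cheaper by 177.

Plan A: {Sutton, Farrow, Orton, Milton, Vance}: M1→Farrow 11·10=110, M2→Farrow 7·9=63, M3→Farrow 6·20=120, M4→Sutton 2·23=46, M5→Vance 4·22=88, M6→Sutton 4·11=44, M7→Sutton 4·20=80. Service 551; fixed 799; total 1350.
Plan B: {Orton}: M1→Orton 14·10=140, M2→Orton 13·9=117, M3→Orton 10·20=200, M4→Orton 5·23=115, M5→Orton 15·22=330, M6→Orton 15·11=165, M7→Orton 11·20=220. Service 1287; fixed 240; total 1527.
Difference: |1350 − 1527| = 177.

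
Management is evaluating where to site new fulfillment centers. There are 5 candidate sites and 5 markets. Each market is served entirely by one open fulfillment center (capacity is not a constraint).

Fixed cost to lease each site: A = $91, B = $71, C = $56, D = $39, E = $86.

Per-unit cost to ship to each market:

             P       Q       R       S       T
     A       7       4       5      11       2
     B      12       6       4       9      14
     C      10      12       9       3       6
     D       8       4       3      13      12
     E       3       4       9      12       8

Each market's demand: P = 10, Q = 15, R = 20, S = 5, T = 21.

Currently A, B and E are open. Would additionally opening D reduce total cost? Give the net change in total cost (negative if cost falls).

No — net change +19 (cost rises by 19).

Current service cost with {A, B, E}: 257.
Adding D: each market re-picks its cheapest; new service cost 237, saving 20.
Extra fixed cost: 39. Net change = 39 − 20 = 19.
(Totals: 505 → 524.)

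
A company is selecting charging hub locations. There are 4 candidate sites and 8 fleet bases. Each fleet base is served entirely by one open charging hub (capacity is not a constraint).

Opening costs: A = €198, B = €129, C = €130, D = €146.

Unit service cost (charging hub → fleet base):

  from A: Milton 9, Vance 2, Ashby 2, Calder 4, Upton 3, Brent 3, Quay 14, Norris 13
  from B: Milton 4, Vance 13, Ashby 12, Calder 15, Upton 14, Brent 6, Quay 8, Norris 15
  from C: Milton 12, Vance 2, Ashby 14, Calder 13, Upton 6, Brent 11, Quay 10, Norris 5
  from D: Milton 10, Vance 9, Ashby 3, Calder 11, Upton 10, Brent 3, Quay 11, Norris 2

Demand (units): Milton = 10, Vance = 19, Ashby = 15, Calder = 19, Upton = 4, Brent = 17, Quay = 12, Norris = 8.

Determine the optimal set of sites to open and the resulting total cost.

Open A only; minimum total cost 767.

For any fixed open set, each fleet base goes to its cheapest open site; total = fixed + service.
{A}: Milton→A 9·10=90, Vance→A 2·19=38, Ashby→A 2·15=30, Calder→A 4·19=76, Upton→A 3·4=12, Brent→A 3·17=51, Quay→A 14·12=168, Norris→A 13·8=104. Service 569; fixed 198; total 767.
{A, B}: Milton→B 4·10=40, Vance→A 2·19=38, Ashby→A 2·15=30, Calder→A 4·19=76, Upton→A 3·4=12, Brent→A 3·17=51, Quay→B 8·12=96, Norris→A 13·8=104. Service 447; fixed 327; total 774.
{A, C}: Milton→A 9·10=90, Vance→A 2·19=38, Ashby→A 2·15=30, Calder→A 4·19=76, Upton→A 3·4=12, Brent→A 3·17=51, Quay→C 10·12=120, Norris→C 5·8=40. Service 457; fixed 328; total 785.
{A, B, C, D}: Milton→B 4·10=40, Vance→A 2·19=38, Ashby→A 2·15=30, Calder→A 4·19=76, Upton→A 3·4=12, Brent→A 3·17=51, Quay→B 8·12=96, Norris→D 2·8=16. Service 359; fixed 603; total 962.
(All 15 nonempty subsets were checked; A only is lowest.)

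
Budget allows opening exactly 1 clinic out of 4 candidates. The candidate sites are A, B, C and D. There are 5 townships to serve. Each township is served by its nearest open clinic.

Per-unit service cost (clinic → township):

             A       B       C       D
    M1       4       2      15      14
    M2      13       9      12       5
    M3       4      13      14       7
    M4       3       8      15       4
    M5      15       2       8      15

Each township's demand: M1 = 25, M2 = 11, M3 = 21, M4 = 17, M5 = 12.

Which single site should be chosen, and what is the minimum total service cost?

Choose A only; total service cost 558.

With exactly 1 open, each township uses its cheapest among the chosen.
{A}: M1→A 4·25=100, M2→A 13·11=143, M3→A 4·21=84, M4→A 3·17=51, M5→A 15·12=180. Service cost 558.
{B}: service cost 582
{D}: service cost 800
Among all 4 size-1 choices, {A} is lowest.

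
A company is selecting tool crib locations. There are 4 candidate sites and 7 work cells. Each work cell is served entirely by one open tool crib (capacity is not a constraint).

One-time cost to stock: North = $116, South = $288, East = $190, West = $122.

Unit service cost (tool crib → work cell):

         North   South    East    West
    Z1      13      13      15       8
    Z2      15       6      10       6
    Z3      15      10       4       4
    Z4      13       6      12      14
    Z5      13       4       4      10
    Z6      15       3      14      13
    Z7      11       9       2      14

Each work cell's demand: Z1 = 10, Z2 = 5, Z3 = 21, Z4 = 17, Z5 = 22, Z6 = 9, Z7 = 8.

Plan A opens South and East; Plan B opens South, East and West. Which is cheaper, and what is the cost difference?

Plan A: {South, East}: Z1→South 13·10=130, Z2→South 6·5=30, Z3→East 4·21=84, Z4→South 6·17=102, Z5→South 4·22=88, Z6→South 3·9=27, Z7→East 2·8=16. Service 477; fixed 478; total 955.
Plan B: {South, East, West}: Z1→West 8·10=80, Z2→South 6·5=30, Z3→East 4·21=84, Z4→South 6·17=102, Z5→South 4·22=88, Z6→South 3·9=27, Z7→East 2·8=16. Service 427; fixed 600; total 1027.
Difference: |955 − 1027| = 72.

Plan A is cheaper by 72.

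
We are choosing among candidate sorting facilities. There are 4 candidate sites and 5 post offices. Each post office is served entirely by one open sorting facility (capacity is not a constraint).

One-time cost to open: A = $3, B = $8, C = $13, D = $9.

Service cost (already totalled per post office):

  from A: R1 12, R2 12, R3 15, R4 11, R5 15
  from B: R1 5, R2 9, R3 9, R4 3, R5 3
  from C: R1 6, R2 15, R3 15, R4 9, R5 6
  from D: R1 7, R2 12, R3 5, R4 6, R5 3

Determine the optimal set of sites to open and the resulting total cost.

For any fixed open set, each post office goes to its cheapest open site; total = fixed + service.
{B}: R1→B 5, R2→B 9, R3→B 9, R4→B 3, R5→B 3. Service 29; fixed 8; total 37.
{A, B}: service 29 + fixed 11 = 40
{B, D}: R1→B 5, R2→B 9, R3→D 5, R4→B 3, R5→B 3. Service 25; fixed 17; total 42.
{A, B, C, D}: service 25 + fixed 33 = 58
No other subset beats 37.

Open B only; minimum total cost 37.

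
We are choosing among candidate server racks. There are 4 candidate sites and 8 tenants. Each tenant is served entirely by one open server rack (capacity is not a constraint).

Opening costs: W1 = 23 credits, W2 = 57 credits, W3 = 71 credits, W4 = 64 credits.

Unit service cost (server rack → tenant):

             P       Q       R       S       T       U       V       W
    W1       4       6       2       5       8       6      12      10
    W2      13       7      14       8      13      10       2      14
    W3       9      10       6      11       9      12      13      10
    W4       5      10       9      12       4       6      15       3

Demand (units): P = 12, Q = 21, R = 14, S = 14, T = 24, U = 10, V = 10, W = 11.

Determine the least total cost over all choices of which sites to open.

Minimum total cost: 625

For any fixed open set, each tenant goes to its cheapest open site; total = fixed + service.
{W1, W2, W4}: P→W1 4·12=48, Q→W1 6·21=126, R→W1 2·14=28, S→W1 5·14=70, T→W4 4·24=96, U→W1 6·10=60, V→W2 2·10=20, W→W4 3·11=33. Service 481; fixed 144; total 625.
{W1, W4}: P→W1 4·12=48, Q→W1 6·21=126, R→W1 2·14=28, S→W1 5·14=70, T→W4 4·24=96, U→W1 6·10=60, V→W1 12·10=120, W→W4 3·11=33. Service 581; fixed 87; total 668.
{W1, W2, W3, W4}: P→W1 4·12=48, Q→W1 6·21=126, R→W1 2·14=28, S→W1 5·14=70, T→W4 4·24=96, U→W1 6·10=60, V→W2 2·10=20, W→W4 3·11=33. Service 481; fixed 215; total 696.
{W1}: service 754 + fixed 23 = 777
No other subset beats 625.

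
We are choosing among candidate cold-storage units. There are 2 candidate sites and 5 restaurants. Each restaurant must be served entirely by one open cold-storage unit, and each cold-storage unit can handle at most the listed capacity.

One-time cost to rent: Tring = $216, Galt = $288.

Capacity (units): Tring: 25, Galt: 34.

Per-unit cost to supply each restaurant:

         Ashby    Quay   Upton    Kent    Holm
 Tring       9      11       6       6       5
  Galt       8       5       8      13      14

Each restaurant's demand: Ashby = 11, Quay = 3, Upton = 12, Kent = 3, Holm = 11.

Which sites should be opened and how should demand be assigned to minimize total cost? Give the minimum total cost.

Open {Tring, Galt}: Ashby→Galt 8·11=88, Quay→Galt 5·3=15, Upton→Tring 6·12=72, Kent→Galt 13·3=39, Holm→Tring 5·11=55.
Loads: Tring carries 23/25, Galt carries 17/34. Service 269; fixed 504; total 773.
Next best feasible plan costs 776.

Minimum total cost: 773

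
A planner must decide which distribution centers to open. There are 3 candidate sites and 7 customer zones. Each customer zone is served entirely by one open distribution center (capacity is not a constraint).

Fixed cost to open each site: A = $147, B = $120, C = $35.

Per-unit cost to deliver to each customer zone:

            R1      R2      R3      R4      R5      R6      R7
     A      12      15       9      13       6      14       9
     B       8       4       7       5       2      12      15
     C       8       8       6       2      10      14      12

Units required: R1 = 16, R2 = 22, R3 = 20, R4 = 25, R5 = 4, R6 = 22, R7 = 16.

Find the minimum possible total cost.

For any fixed open set, each customer zone goes to its cheapest open site; total = fixed + service.
{B, C}: R1→B 8·16=128, R2→B 4·22=88, R3→C 6·20=120, R4→C 2·25=50, R5→B 2·4=8, R6→B 12·22=264, R7→C 12·16=192. Service 850; fixed 155; total 1005.
{C}: R1→C 8·16=128, R2→C 8·22=176, R3→C 6·20=120, R4→C 2·25=50, R5→C 10·4=40, R6→C 14·22=308, R7→C 12·16=192. Service 1014; fixed 35; total 1049.
{A, B, C}: R1→B 8·16=128, R2→B 4·22=88, R3→C 6·20=120, R4→C 2·25=50, R5→B 2·4=8, R6→B 12·22=264, R7→A 9·16=144. Service 802; fixed 302; total 1104.
No other subset beats 1005.

Minimum total cost: 1005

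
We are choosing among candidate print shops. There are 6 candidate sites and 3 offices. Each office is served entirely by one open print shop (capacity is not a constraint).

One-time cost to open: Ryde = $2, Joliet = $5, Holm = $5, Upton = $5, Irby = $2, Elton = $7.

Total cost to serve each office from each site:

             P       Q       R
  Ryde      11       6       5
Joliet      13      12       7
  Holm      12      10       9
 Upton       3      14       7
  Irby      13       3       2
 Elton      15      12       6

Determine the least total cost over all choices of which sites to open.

Minimum total cost: 15

For any fixed open set, each office goes to its cheapest open site; total = fixed + service.
{Upton, Irby}: P→Upton 3, Q→Irby 3, R→Irby 2. Service 8; fixed 7; total 15.
{Ryde, Upton, Irby}: P→Upton 3, Q→Irby 3, R→Irby 2. Service 8; fixed 9; total 17.
{Ryde, Irby}: P→Ryde 11, Q→Irby 3, R→Irby 2. Service 16; fixed 4; total 20.
{Ryde, Joliet, Holm, Upton, Irby, Elton}: P→Upton 3, Q→Irby 3, R→Irby 2. Service 8; fixed 26; total 34.
No other subset beats 15.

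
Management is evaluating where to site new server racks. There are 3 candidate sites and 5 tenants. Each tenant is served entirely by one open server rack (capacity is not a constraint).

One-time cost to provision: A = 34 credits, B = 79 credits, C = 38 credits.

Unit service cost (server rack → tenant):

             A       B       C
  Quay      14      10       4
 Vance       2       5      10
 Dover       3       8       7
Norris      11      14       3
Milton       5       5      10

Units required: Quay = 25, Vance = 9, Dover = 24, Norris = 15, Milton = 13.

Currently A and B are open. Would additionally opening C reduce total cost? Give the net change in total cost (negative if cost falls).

Current service cost with {A, B}: 570.
Adding C: each tenant re-picks its cheapest; new service cost 300, saving 270.
Extra fixed cost: 38. Net change = 38 − 270 = -232.
(Totals: 683 → 451.)

Yes — net change −232 (cost falls by 232).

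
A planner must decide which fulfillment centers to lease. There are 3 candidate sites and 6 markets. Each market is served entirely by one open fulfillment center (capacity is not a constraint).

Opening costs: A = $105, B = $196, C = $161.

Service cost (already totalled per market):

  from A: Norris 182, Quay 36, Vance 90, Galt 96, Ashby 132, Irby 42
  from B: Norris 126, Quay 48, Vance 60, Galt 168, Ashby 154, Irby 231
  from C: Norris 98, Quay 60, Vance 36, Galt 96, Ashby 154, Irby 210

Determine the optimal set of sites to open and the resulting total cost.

Open A only; minimum total cost 683.

For any fixed open set, each market goes to its cheapest open site; total = fixed + service.
{A}: Norris→A 182, Quay→A 36, Vance→A 90, Galt→A 96, Ashby→A 132, Irby→A 42. Service 578; fixed 105; total 683.
{A, C}: service 440 + fixed 266 = 706
{A, B}: Norris→B 126, Quay→A 36, Vance→B 60, Galt→A 96, Ashby→A 132, Irby→A 42. Service 492; fixed 301; total 793.
{A, B, C}: Norris→C 98, Quay→A 36, Vance→C 36, Galt→A 96, Ashby→A 132, Irby→A 42. Service 440; fixed 462; total 902.
No other subset beats 683.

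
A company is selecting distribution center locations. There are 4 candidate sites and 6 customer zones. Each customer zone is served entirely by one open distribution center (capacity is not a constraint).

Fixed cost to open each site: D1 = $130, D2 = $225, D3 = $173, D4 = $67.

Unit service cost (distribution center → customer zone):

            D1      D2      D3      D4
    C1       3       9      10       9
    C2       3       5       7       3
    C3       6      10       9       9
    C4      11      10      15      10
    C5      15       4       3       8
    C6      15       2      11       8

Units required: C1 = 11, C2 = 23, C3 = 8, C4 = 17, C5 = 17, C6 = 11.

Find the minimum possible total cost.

Minimum total cost: 701

For any fixed open set, each customer zone goes to its cheapest open site; total = fixed + service.
{D4}: C1→D4 9·11=99, C2→D4 3·23=69, C3→D4 9·8=72, C4→D4 10·17=170, C5→D4 8·17=136, C6→D4 8·11=88. Service 634; fixed 67; total 701.
{D1, D4}: service 544 + fixed 197 = 741
{D1, D2}: service 410 + fixed 355 = 765
{D1, D2, D3, D4}: service 393 + fixed 595 = 988
No other subset beats 701.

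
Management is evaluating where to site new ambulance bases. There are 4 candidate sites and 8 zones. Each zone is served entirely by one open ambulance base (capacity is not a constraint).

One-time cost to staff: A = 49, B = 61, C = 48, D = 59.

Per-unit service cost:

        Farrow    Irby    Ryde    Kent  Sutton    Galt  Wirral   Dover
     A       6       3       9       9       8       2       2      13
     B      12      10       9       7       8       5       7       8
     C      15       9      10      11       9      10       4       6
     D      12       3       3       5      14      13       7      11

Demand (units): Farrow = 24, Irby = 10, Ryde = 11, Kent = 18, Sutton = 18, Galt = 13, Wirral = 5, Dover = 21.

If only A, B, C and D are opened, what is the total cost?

Total cost: 820

Each zone is assigned to its cheapest site among the open ones.
{A, B, C, D}: Farrow→A 6·24=144, Irby→A 3·10=30, Ryde→D 3·11=33, Kent→D 5·18=90, Sutton→A 8·18=144, Galt→A 2·13=26, Wirral→A 2·5=10, Dover→C 6·21=126. Service 603; fixed 217; total 820.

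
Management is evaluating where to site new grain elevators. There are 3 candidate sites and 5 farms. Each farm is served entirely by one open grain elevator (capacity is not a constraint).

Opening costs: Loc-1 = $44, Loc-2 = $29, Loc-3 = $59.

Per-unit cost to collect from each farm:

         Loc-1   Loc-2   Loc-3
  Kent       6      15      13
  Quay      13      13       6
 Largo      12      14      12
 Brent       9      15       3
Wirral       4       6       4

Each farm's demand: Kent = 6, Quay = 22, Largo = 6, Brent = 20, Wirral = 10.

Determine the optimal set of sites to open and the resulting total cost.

For any fixed open set, each farm goes to its cheapest open site; total = fixed + service.
{Loc-3}: Kent→Loc-3 13·6=78, Quay→Loc-3 6·22=132, Largo→Loc-3 12·6=72, Brent→Loc-3 3·20=60, Wirral→Loc-3 4·10=40. Service 382; fixed 59; total 441.
{Loc-1, Loc-3}: Kent→Loc-1 6·6=36, Quay→Loc-3 6·22=132, Largo→Loc-1 12·6=72, Brent→Loc-3 3·20=60, Wirral→Loc-1 4·10=40. Service 340; fixed 103; total 443.
{Loc-2, Loc-3}: Kent→Loc-3 13·6=78, Quay→Loc-3 6·22=132, Largo→Loc-3 12·6=72, Brent→Loc-3 3·20=60, Wirral→Loc-3 4·10=40. Service 382; fixed 88; total 470.
{Loc-1, Loc-2, Loc-3}: service 340 + fixed 132 = 472
No other subset beats 441.

Open Loc-3 only; minimum total cost 441.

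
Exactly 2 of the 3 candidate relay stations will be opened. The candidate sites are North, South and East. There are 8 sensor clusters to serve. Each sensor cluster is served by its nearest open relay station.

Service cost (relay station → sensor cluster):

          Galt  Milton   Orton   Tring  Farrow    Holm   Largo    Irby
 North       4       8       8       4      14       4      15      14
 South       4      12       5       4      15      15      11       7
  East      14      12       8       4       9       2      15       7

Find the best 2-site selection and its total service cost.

With exactly 2 open, each sensor cluster uses its cheapest among the chosen.
{South, East}: Galt→South 4, Milton→South 12, Orton→South 5, Tring→South 4, Farrow→East 9, Holm→East 2, Largo→South 11, Irby→South 7. Service cost 54.
{North, South}: service cost 57
{North, East}: service cost 57
Among all 3 size-2 choices, {South, East} is lowest.

Choose South and East; total service cost 54.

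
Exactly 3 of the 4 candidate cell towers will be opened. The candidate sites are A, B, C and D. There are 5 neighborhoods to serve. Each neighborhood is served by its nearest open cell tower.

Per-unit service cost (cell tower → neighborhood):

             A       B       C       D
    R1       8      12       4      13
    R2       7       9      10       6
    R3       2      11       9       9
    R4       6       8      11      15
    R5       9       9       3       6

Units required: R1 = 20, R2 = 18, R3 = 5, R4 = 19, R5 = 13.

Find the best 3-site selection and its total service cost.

With exactly 3 open, each neighborhood uses its cheapest among the chosen.
{A, C, D}: R1→C 4·20=80, R2→D 6·18=108, R3→A 2·5=10, R4→A 6·19=114, R5→C 3·13=39. Service cost 351.
{A, B, C}: service cost 369
{B, C, D}: service cost 424
Among all 4 size-3 choices, {A, C, D} is lowest.

Choose A, C and D; total service cost 351.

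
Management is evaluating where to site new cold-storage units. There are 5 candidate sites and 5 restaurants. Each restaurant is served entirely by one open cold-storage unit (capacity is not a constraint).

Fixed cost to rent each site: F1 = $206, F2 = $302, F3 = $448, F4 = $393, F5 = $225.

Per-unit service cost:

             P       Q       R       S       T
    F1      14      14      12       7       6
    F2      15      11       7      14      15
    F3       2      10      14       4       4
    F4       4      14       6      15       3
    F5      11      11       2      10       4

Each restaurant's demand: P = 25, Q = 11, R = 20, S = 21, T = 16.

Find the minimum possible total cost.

For any fixed open set, each restaurant goes to its cheapest open site; total = fixed + service.
{F5}: P→F5 11·25=275, Q→F5 11·11=121, R→F5 2·20=40, S→F5 10·21=210, T→F5 4·16=64. Service 710; fixed 225; total 935.
{F3, F5}: service 348 + fixed 673 = 1021
{F3}: P→F3 2·25=50, Q→F3 10·11=110, R→F3 14·20=280, S→F3 4·21=84, T→F3 4·16=64. Service 588; fixed 448; total 1036.
{F1, F2, F3, F4, F5}: service 332 + fixed 1574 = 1906
No other subset beats 935.

Minimum total cost: 935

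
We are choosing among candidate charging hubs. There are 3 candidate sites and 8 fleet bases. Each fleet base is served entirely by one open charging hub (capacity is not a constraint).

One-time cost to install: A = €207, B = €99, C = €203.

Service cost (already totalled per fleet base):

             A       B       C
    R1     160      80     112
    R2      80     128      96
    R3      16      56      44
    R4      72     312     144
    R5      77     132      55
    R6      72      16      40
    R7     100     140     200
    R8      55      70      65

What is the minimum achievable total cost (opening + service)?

For any fixed open set, each fleet base goes to its cheapest open site; total = fixed + service.
{A, B}: R1→B 80, R2→A 80, R3→A 16, R4→A 72, R5→A 77, R6→B 16, R7→A 100, R8→A 55. Service 496; fixed 306; total 802.
{A}: R1→A 160, R2→A 80, R3→A 16, R4→A 72, R5→A 77, R6→A 72, R7→A 100, R8→A 55. Service 632; fixed 207; total 839.
{A, C}: service 530 + fixed 410 = 940
{A, B, C}: service 474 + fixed 509 = 983
(All 7 nonempty subsets were checked; A and B is lowest.)

Minimum total cost: 802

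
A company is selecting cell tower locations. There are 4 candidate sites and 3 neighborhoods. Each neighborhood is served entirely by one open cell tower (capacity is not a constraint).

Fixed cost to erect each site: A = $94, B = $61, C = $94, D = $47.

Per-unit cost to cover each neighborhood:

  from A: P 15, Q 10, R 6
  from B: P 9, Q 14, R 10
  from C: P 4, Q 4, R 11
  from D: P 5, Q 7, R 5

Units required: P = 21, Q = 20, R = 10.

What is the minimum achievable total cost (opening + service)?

For any fixed open set, each neighborhood goes to its cheapest open site; total = fixed + service.
{D}: P→D 5·21=105, Q→D 7·20=140, R→D 5·10=50. Service 295; fixed 47; total 342.
{C, D}: service 214 + fixed 141 = 355
{C}: service 274 + fixed 94 = 368
{A, B, C, D}: service 214 + fixed 296 = 510
No other subset beats 342.

Minimum total cost: 342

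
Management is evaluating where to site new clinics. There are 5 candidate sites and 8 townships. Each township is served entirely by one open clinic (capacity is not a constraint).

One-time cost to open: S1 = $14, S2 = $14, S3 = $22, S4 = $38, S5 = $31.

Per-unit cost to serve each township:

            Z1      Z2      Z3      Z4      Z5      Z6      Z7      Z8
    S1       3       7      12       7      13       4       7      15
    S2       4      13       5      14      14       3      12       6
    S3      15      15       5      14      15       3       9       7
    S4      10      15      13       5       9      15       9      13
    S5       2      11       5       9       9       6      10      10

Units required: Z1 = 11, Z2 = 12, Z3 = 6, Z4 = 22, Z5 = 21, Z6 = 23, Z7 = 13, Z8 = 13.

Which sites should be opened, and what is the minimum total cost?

Open S1, S2 and S4; minimum total cost 750.

For any fixed open set, each township goes to its cheapest open site; total = fixed + service.
{S1, S2, S4}: Z1→S1 3·11=33, Z2→S1 7·12=84, Z3→S2 5·6=30, Z4→S4 5·22=110, Z5→S4 9·21=189, Z6→S2 3·23=69, Z7→S1 7·13=91, Z8→S2 6·13=78. Service 684; fixed 66; total 750.
{S1, S2, S4, S5}: Z1→S5 2·11=22, Z2→S1 7·12=84, Z3→S2 5·6=30, Z4→S4 5·22=110, Z5→S4 9·21=189, Z6→S2 3·23=69, Z7→S1 7·13=91, Z8→S2 6·13=78. Service 673; fixed 97; total 770.
{S1, S3, S4}: service 697 + fixed 74 = 771
{S1, S2, S3, S4, S5}: service 673 + fixed 119 = 792
No other subset beats 750.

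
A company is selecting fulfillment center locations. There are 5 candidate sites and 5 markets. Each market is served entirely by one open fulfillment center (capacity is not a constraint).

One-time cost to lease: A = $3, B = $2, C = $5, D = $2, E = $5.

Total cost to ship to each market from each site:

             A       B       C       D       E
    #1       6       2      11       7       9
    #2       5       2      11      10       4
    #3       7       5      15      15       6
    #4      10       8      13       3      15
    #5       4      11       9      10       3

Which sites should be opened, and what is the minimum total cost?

Open A, B and D; minimum total cost 23.

For any fixed open set, each market goes to its cheapest open site; total = fixed + service.
{A, B, D}: #1→B 2, #2→B 2, #3→B 5, #4→D 3, #5→A 4. Service 16; fixed 7; total 23.
{B, D, E}: service 15 + fixed 9 = 24
{A, B}: #1→B 2, #2→B 2, #3→B 5, #4→B 8, #5→A 4. Service 21; fixed 5; total 26.
{A, B, C, D, E}: #1→B 2, #2→B 2, #3→B 5, #4→D 3, #5→E 3. Service 15; fixed 17; total 32.
No other subset beats 23.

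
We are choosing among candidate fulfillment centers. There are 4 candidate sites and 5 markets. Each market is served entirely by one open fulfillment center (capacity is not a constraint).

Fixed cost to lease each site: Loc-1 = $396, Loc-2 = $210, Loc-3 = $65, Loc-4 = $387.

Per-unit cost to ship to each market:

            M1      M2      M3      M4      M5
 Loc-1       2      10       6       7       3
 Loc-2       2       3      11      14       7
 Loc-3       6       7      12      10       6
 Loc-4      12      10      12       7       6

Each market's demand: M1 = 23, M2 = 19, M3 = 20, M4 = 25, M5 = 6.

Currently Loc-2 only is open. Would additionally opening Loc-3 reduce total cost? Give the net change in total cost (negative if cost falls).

Yes — net change −41 (cost falls by 41).

Current service cost with {Loc-2}: 715.
Adding Loc-3: each market re-picks its cheapest; new service cost 609, saving 106.
Extra fixed cost: 65. Net change = 65 − 106 = -41.
(Totals: 925 → 884.)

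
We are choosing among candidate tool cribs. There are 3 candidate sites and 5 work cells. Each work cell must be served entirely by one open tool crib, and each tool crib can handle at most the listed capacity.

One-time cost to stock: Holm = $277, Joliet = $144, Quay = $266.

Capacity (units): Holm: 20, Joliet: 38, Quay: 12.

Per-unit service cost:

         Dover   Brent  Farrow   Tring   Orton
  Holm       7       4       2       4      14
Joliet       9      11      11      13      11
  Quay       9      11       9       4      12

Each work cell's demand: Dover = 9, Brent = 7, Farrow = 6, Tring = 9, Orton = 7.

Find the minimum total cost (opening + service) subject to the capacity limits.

Minimum total cost: 562

Open {Joliet}: Dover→Joliet 9·9=81, Brent→Joliet 11·7=77, Farrow→Joliet 11·6=66, Tring→Joliet 13·9=117, Orton→Joliet 11·7=77.
Loads: Joliet carries 38/38. Service 418; fixed 144; total 562.
Next best feasible plan costs 704.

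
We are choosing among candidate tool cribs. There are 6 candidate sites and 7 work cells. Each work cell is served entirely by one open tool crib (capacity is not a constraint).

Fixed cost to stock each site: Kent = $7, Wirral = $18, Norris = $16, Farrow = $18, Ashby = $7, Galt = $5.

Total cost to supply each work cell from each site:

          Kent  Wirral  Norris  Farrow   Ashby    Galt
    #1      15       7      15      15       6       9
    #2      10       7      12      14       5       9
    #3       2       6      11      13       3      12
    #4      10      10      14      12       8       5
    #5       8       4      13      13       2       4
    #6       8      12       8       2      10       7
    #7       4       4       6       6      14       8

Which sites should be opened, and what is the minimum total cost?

Open Ashby and Galt; minimum total cost 48.

For any fixed open set, each work cell goes to its cheapest open site; total = fixed + service.
{Ashby, Galt}: #1→Ashby 6, #2→Ashby 5, #3→Ashby 3, #4→Galt 5, #5→Ashby 2, #6→Galt 7, #7→Galt 8. Service 36; fixed 12; total 48.
{Kent, Ashby}: service 35 + fixed 14 = 49
{Kent, Ashby, Galt}: service 31 + fixed 19 = 50
{Kent, Wirral, Norris, Farrow, Ashby, Galt}: service 26 + fixed 71 = 97
No other subset beats 48.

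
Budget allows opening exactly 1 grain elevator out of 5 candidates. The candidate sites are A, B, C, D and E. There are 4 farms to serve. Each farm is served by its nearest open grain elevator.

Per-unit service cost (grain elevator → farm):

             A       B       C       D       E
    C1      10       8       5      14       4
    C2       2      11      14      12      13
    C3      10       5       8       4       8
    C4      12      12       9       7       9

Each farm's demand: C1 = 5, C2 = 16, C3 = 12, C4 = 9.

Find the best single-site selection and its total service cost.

With exactly 1 open, each farm uses its cheapest among the chosen.
{A}: C1→A 10·5=50, C2→A 2·16=32, C3→A 10·12=120, C4→A 12·9=108. Service cost 310.
{D}: service cost 373
{B}: service cost 384
Among all 5 size-1 choices, {A} is lowest.

Choose A only; total service cost 310.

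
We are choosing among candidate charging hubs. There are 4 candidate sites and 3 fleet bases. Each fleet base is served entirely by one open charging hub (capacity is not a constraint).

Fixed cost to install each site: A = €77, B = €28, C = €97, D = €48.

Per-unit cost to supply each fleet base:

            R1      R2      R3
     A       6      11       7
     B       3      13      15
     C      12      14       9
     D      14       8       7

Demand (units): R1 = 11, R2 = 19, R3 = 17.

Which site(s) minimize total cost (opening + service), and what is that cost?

For any fixed open set, each fleet base goes to its cheapest open site; total = fixed + service.
{B, D}: R1→B 3·11=33, R2→D 8·19=152, R3→D 7·17=119. Service 304; fixed 76; total 380.
{A, B, D}: service 304 + fixed 153 = 457
{A, D}: service 337 + fixed 125 = 462
{A, B, C, D}: service 304 + fixed 250 = 554
No other subset beats 380.

Open B and D; minimum total cost 380.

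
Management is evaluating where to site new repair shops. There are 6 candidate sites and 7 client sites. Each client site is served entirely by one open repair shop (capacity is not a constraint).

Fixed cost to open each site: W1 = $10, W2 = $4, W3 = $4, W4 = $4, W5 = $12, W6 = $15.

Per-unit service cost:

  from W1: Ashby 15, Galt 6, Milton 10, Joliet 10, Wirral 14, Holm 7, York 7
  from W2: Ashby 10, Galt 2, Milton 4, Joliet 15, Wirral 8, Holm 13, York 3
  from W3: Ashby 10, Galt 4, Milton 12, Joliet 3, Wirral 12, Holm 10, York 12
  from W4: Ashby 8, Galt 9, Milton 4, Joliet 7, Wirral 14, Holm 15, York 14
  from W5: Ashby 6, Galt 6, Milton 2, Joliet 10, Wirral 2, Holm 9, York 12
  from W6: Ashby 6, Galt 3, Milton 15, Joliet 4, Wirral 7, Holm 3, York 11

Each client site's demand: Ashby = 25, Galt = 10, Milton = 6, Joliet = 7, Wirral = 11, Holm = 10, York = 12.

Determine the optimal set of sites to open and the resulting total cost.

For any fixed open set, each client site goes to its cheapest open site; total = fixed + service.
{W2, W3, W5, W6}: Ashby→W5 6·25=150, Galt→W2 2·10=20, Milton→W5 2·6=12, Joliet→W3 3·7=21, Wirral→W5 2·11=22, Holm→W6 3·10=30, York→W2 3·12=36. Service 291; fixed 35; total 326.
{W2, W5, W6}: service 298 + fixed 31 = 329
{W2, W3, W4, W5, W6}: service 291 + fixed 39 = 330
{W1, W2, W3, W4, W5, W6}: Ashby→W5 6·25=150, Galt→W2 2·10=20, Milton→W5 2·6=12, Joliet→W3 3·7=21, Wirral→W5 2·11=22, Holm→W6 3·10=30, York→W2 3·12=36. Service 291; fixed 49; total 340.
No other subset beats 326.

Open W2, W3, W5 and W6; minimum total cost 326.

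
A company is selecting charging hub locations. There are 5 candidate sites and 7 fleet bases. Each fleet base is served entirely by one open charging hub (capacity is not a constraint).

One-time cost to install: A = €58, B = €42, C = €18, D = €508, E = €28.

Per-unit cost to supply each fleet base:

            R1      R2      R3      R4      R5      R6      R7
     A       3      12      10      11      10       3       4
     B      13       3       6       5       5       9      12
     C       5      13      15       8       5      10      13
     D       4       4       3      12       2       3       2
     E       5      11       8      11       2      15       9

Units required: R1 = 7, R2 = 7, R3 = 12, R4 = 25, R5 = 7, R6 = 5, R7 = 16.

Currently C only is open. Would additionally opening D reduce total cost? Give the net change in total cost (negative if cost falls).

No — net change +62 (cost rises by 62).

Current service cost with {C}: 799.
Adding D: each fleet base re-picks its cheapest; new service cost 353, saving 446.
Extra fixed cost: 508. Net change = 508 − 446 = 62.
(Totals: 817 → 879.)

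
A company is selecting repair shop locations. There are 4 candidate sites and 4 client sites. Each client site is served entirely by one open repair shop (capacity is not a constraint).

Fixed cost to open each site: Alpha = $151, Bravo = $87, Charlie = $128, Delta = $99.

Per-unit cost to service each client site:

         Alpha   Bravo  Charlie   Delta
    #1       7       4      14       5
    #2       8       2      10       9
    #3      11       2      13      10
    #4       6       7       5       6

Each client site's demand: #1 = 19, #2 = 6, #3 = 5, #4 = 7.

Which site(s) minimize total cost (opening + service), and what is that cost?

Open Bravo only; minimum total cost 234.

For any fixed open set, each client site goes to its cheapest open site; total = fixed + service.
{Bravo}: #1→Bravo 4·19=76, #2→Bravo 2·6=12, #3→Bravo 2·5=10, #4→Bravo 7·7=49. Service 147; fixed 87; total 234.
{Bravo, Delta}: #1→Bravo 4·19=76, #2→Bravo 2·6=12, #3→Bravo 2·5=10, #4→Delta 6·7=42. Service 140; fixed 186; total 326.
{Delta}: service 241 + fixed 99 = 340
{Alpha, Bravo, Charlie, Delta}: #1→Bravo 4·19=76, #2→Bravo 2·6=12, #3→Bravo 2·5=10, #4→Charlie 5·7=35. Service 133; fixed 465; total 598.
No other subset beats 234.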